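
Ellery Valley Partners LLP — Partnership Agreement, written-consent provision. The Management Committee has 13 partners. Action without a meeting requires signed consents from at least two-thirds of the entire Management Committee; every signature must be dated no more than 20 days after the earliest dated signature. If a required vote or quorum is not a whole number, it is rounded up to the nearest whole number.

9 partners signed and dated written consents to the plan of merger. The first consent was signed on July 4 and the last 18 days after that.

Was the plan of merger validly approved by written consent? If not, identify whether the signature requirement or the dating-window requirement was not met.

Signatures required: at least two-thirds of 13 — 2/3 of 13 = 8.67, rounded up to 9, so 9 needed; 9 signed. Sufficient.
Dating window: the latest signature is 18 days after the earliest; the limit is 20 days. Within the window.

Effective — both the signature and dating-window requirements are satisfied.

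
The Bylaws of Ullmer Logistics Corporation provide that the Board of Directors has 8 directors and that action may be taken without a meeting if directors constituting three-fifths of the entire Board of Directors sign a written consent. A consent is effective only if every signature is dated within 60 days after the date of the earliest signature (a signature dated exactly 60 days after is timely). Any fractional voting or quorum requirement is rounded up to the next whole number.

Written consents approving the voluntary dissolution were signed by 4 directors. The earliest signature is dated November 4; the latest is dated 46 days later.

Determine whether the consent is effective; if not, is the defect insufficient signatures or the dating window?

Signatures required: three-fifths of 8 — 3/5 of 8 = 4.80, rounded up to 5, so 5 needed; 4 signed. Insufficient.
Dating window: the latest signature is 46 days after the earliest; the limit is 60 days. Within the window.

Not effective — insufficient signatures.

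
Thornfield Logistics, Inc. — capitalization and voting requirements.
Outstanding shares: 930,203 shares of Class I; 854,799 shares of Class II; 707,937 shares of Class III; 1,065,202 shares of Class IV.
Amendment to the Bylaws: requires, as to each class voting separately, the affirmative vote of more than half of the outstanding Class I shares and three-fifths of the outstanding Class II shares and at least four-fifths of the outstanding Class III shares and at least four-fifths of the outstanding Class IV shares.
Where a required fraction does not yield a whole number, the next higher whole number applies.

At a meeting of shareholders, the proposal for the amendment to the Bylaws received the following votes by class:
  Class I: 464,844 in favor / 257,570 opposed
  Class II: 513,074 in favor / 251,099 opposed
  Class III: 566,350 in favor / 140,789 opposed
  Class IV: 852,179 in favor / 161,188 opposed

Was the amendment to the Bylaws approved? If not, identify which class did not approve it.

Not approved — the Class I shares did not give the required vote.

Class I: a majority of 930203 is 465102; 465,102 required, 464,844 in favor — not approved.
Class II: 3/5 of 854799 = 512879.40, rounded up to 512880; 512,880 required, 513,074 in favor — approved.
Class III: 4/5 of 707937 = 566349.60, rounded up to 566350; 566,350 required, 566,350 in favor — approved.
Class IV: 4/5 of 1065202 = 852161.60, rounded up to 852162; 852,162 required, 852,179 in favor — approved.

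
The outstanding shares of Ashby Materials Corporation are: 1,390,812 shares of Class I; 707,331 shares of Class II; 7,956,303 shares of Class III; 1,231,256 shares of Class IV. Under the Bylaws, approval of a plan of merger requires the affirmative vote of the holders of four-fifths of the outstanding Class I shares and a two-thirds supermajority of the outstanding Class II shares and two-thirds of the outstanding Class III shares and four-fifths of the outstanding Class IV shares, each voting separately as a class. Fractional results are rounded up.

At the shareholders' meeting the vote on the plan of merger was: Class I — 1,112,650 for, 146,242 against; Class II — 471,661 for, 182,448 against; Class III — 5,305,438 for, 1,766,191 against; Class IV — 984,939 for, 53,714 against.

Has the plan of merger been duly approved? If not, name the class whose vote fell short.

Class I: 4/5 of 1390812 = 1112649.60, rounded up to 1112650; 1,112,650 required, 1,112,650 in favor — approved.
Class II: 2/3 of 707331 = 471554; 471,554 required, 471,661 in favor — approved.
Class III: 2/3 of 7956303 = 5304202; 5,304,202 required, 5,305,438 in favor — approved.
Class IV: 4/5 of 1231256 = 985004.80, rounded up to 985005; 985,005 required, 984,939 in favor — not approved.

Not approved — the Class IV shares did not give the required vote.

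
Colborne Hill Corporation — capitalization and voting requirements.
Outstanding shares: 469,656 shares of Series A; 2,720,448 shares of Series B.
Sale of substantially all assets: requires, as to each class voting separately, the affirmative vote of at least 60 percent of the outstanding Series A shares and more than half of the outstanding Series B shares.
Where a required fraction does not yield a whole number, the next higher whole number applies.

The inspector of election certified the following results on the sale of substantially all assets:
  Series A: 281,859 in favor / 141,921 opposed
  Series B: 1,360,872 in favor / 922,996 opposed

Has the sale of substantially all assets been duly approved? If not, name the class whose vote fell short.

Series A: 3/5 of 469656 = 281793.60, rounded up to 281794; 281,794 required, 281,859 in favor — approved.
Series B: a majority of 2720448 is 1360225; 1,360,225 required, 1,360,872 in favor — approved.

Approved — every class gave the required vote.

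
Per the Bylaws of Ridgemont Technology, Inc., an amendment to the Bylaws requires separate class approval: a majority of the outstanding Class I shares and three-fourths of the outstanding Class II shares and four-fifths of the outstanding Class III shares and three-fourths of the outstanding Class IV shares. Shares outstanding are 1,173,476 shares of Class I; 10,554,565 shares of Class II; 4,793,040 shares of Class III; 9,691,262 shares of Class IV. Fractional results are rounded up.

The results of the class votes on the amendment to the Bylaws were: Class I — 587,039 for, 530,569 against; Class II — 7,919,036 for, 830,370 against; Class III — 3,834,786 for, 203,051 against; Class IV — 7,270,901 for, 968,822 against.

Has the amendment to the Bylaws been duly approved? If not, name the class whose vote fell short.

Class I: a majority of 1173476 is 586739; 586,739 required, 587,039 in favor — approved.
Class II: 3/4 of 10554565 = 7915923.75, rounded up to 7915924; 7,915,924 required, 7,919,036 in favor — approved.
Class III: 4/5 of 4793040 = 3834432; 3,834,432 required, 3,834,786 in favor — approved.
Class IV: 3/4 of 9691262 = 7268446.50, rounded up to 7268447; 7,268,447 required, 7,270,901 in favor — approved.

Approved — every class gave the required vote.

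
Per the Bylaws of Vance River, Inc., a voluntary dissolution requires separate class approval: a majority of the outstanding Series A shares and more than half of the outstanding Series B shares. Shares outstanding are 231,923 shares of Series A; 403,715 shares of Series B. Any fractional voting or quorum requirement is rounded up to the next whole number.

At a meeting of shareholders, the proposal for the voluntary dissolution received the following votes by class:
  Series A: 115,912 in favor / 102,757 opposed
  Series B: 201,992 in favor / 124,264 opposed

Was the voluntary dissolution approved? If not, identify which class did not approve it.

Series A: a majority of 231923 is 115962; 115,962 required, 115,912 in favor — not approved.
Series B: a majority of 403715 is 201858; 201,858 required, 201,992 in favor — approved.

Not approved — the Series A shares did not give the required vote.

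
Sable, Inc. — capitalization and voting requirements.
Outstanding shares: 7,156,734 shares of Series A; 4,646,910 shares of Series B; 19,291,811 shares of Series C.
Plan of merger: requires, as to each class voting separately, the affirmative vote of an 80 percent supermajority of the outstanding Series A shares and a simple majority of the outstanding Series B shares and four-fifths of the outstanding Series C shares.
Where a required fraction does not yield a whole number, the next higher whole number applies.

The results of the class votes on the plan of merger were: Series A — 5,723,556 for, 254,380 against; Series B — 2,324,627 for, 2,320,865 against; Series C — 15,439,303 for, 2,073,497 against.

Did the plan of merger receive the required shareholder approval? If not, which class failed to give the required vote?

Not approved — the Series A shares did not give the required vote.

Series A: 4/5 of 7156734 = 5725387.20, rounded up to 5725388; 5,725,388 required, 5,723,556 in favor — not approved.
Series B: a majority of 4646910 is 2323456; 2,323,456 required, 2,324,627 in favor — approved.
Series C: 4/5 of 19291811 = 15433448.80, rounded up to 15433449; 15,433,449 required, 15,439,303 in favor — approved.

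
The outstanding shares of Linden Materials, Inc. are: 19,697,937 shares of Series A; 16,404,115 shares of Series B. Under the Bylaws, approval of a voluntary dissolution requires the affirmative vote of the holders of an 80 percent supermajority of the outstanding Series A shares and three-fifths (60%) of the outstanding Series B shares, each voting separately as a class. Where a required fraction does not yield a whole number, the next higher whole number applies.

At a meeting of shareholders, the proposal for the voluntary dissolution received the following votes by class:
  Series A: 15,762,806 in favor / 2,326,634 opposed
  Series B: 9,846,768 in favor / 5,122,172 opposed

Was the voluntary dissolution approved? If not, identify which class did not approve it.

Approved — every class gave the required vote.

Series A: 4/5 of 19697937 = 15758349.60, rounded up to 15758350; 15,758,350 required, 15,762,806 in favor — approved.
Series B: 3/5 of 16404115 = 9842469; 9,842,469 required, 9,846,768 in favor — approved.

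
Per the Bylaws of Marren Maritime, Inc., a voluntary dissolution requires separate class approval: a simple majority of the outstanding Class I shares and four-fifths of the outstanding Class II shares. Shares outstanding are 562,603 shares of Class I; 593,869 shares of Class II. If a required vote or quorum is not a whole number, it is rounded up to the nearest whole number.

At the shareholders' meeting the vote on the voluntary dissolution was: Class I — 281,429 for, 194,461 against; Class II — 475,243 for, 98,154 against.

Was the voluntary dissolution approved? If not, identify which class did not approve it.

Approved — every class gave the required vote.

Class I: a majority of 562603 is 281302; 281,302 required, 281,429 in favor — approved.
Class II: 4/5 of 593869 = 475095.20, rounded up to 475096; 475,096 required, 475,243 in favor — approved.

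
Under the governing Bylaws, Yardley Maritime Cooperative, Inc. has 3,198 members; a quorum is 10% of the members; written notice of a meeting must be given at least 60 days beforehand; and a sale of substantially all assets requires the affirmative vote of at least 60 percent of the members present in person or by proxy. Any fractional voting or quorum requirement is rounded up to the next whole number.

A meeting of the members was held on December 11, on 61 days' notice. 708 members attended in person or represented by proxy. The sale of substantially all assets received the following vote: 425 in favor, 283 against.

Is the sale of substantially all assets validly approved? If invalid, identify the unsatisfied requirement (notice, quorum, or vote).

Notice: 61 days given; 60 required. Satisfied.
Quorum: 10% of 3,198 = 319.80, rounded up to 320; 708 present. Satisfied.
Vote: requires three-fifths of those present (708); 3/5 of 708 = 424.80, rounded up to 425, so 425 needed; 425 in favor. Satisfied.

Valid — all requirements satisfied.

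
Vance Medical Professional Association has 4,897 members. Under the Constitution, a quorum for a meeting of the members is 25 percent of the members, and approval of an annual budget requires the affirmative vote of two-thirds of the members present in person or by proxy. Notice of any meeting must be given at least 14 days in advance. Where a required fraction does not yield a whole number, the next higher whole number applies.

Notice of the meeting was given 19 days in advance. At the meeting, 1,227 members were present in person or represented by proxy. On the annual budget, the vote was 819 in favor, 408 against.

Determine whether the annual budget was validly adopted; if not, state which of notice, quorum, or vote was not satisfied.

Valid — all requirements satisfied.

Notice: 19 days given; 14 required. Satisfied.
Quorum: 25% of 4,897 = 1,224.25, rounded up to 1,225; 1,227 present. Satisfied.
Vote: requires two-thirds of those present (1,227); 2/3 of 1227 = 818, so 818 needed; 819 in favor. Satisfied.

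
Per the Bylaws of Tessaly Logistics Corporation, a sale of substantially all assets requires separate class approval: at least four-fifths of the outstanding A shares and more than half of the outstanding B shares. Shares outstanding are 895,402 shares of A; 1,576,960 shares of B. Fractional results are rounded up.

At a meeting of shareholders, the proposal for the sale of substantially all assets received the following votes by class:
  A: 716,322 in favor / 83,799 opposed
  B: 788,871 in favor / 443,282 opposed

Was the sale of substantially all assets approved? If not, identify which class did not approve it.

A: 4/5 of 895402 = 716321.60, rounded up to 716322; 716,322 required, 716,322 in favor — approved.
B: a majority of 1576960 is 788481; 788,481 required, 788,871 in favor — approved.

Approved — every class gave the required vote.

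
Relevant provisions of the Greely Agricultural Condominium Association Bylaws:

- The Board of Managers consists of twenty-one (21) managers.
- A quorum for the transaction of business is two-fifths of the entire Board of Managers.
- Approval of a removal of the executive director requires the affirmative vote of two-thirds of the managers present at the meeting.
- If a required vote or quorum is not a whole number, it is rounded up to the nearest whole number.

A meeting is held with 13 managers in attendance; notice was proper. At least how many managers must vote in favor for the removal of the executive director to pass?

9

The removal of the executive director requires two-thirds of the managers present (13).
2/3 of 13 = 8.67, rounded up to 9.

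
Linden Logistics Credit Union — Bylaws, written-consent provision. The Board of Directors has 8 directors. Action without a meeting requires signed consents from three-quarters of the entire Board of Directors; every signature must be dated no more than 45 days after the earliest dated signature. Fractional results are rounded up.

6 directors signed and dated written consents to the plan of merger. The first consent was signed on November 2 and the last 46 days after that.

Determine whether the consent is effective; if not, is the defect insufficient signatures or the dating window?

Not effective — dating-window requirement not satisfied.

Signatures required: three-quarters of 8 — 3/4 of 8 = 6, so 6 needed; 6 signed. Sufficient.
Dating window: the latest signature is 46 days after the earliest; the limit is 45 days. Outside the window.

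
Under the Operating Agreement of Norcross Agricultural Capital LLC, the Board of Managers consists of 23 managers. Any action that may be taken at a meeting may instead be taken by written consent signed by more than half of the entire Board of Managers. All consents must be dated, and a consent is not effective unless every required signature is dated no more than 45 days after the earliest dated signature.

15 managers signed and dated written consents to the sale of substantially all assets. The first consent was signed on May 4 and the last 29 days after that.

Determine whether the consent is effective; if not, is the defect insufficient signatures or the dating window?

Signatures required: more than half of 23 — a majority of 23 is 12, so 12 needed; 15 signed. Sufficient.
Dating window: the latest signature is 29 days after the earliest; the limit is 45 days. Within the window.

Effective — both the signature and dating-window requirements are satisfied.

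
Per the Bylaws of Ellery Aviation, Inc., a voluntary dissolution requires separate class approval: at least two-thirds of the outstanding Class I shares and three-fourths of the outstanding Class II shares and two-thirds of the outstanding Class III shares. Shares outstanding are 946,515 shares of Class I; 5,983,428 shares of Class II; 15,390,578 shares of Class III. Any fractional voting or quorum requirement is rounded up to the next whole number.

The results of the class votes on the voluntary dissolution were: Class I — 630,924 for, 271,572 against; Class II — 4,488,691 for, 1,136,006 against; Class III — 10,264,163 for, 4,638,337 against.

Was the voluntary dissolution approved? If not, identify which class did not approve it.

Not approved — the Class I shares did not give the required vote.

Class I: 2/3 of 946515 = 631010; 631,010 required, 630,924 in favor — not approved.
Class II: 3/4 of 5983428 = 4487571; 4,487,571 required, 4,488,691 in favor — approved.
Class III: 2/3 of 15390578 = 10260385.33, rounded up to 10260386; 10,260,386 required, 10,264,163 in favor — approved.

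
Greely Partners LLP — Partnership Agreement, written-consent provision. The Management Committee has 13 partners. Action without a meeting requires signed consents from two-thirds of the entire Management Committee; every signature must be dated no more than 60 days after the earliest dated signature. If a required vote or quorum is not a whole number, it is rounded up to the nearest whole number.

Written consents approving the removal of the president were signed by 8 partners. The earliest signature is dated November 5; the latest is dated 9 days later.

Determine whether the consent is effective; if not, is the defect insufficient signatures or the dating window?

Signatures required: two-thirds of 13 — 2/3 of 13 = 8.67, rounded up to 9, so 9 needed; 8 signed. Insufficient.
Dating window: the latest signature is 9 days after the earliest; the limit is 60 days. Within the window.

Not effective — insufficient signatures.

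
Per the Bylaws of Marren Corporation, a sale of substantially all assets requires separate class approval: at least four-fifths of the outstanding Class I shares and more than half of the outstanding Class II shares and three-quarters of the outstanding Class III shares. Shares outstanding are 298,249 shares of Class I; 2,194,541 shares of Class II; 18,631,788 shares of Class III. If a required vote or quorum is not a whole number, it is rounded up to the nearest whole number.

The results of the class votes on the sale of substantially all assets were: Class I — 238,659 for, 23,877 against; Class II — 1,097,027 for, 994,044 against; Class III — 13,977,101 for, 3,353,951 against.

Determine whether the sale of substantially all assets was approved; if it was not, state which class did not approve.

Class I: 4/5 of 298249 = 238599.20, rounded up to 238600; 238,600 required, 238,659 in favor — approved.
Class II: a majority of 2194541 is 1097271; 1,097,271 required, 1,097,027 in favor — not approved.
Class III: 3/4 of 18631788 = 13973841; 13,973,841 required, 13,977,101 in favor — approved.

Not approved — the Class II shares did not give the required vote.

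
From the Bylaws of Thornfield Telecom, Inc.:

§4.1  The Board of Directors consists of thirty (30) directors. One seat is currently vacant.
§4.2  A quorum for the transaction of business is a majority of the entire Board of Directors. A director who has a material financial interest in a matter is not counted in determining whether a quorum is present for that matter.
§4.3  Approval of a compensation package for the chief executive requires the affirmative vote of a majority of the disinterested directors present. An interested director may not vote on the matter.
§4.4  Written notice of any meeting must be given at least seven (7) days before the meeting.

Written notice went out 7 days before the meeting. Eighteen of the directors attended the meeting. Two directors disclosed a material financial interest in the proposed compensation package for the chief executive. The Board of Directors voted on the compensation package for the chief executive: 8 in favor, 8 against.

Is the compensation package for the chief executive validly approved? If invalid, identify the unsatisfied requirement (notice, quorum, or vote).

Invalid — vote requirement not satisfied.

Notice: 7 days given; 7 required (7 ≥ 7). Satisfied.
Quorum: 18 present, but the 2 interested directors do not count, leaving 16. Quorum is 16. Satisfied.
Vote: the compensation package for the chief executive requires a majority of the disinterested directors present (18 − 2 = 16). A majority of 16 is 9, so 9 affirmative votes are needed; 8 voted in favor. Not satisfied.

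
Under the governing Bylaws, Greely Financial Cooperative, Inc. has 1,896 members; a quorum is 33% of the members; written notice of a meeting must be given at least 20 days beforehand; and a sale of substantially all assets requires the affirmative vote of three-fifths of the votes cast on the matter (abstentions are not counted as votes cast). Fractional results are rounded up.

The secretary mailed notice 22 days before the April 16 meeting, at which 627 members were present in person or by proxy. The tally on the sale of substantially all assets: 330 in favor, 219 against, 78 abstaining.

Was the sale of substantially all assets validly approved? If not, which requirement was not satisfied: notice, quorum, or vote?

Notice: 22 days given; 20 required. Satisfied.
Quorum: 33% of 1,896 = 625.68, rounded up to 626; 627 present. Satisfied.
Vote: requires three-fifths of the votes cast (627 − 78 abstaining = 549); 3/5 of 549 = 329.40, rounded up to 330, so 330 needed; 330 in favor. Satisfied.

Valid — all requirements satisfied.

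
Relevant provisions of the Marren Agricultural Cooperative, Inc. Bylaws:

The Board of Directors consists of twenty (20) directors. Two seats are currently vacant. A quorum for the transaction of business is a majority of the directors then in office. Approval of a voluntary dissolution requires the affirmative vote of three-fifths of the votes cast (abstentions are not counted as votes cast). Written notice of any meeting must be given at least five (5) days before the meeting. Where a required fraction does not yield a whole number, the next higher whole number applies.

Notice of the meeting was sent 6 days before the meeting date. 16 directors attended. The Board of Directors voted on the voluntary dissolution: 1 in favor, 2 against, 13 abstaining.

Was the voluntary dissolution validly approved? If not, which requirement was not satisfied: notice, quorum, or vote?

Notice: 6 days given; 5 required (6 ≥ 5). Satisfied.
Quorum: 16 present; quorum is 10. Satisfied.
Vote: the voluntary dissolution requires three-fifths of the votes cast (16 present − 13 abstaining = 3). 3/5 of 3 = 1.80, rounded up to 2, so 2 affirmative votes are needed; 1 voted in favor. Not satisfied.

Invalid — vote requirement not satisfied.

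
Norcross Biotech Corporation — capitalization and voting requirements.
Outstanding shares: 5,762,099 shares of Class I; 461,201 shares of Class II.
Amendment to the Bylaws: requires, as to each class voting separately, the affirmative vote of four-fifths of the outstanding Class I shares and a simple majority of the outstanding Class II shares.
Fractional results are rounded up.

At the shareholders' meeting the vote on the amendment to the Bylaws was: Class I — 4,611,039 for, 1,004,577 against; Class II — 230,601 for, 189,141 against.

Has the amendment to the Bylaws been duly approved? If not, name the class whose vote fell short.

Class I: 4/5 of 5762099 = 4609679.20, rounded up to 4609680; 4,609,680 required, 4,611,039 in favor — approved.
Class II: a majority of 461201 is 230601; 230,601 required, 230,601 in favor — approved.

Approved — every class gave the required vote.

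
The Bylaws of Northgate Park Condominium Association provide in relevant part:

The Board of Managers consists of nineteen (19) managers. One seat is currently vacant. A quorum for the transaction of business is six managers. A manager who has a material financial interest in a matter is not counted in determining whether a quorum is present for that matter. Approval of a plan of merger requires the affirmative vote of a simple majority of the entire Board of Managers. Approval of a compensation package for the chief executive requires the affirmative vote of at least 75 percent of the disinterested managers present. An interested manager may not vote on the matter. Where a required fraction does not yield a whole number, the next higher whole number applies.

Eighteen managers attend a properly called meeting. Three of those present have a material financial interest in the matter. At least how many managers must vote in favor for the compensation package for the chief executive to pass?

The compensation package for the chief executive requires three-fourths of the disinterested managers present (18 − 3 = 15).
3/4 of 15 = 11.25, rounded up to 12.

12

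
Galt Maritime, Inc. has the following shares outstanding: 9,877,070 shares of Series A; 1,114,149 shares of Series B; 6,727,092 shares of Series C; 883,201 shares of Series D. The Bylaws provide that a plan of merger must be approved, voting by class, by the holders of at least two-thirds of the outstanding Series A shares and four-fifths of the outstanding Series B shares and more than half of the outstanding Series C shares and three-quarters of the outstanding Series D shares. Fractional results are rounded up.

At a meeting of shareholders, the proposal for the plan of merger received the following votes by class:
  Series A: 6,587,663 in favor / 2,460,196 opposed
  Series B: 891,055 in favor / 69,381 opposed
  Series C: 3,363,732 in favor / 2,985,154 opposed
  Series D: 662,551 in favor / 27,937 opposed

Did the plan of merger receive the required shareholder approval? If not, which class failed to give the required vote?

Not approved — the Series B shares did not give the required vote.

Series A: 2/3 of 9877070 = 6584713.33, rounded up to 6584714; 6,584,714 required, 6,587,663 in favor — approved.
Series B: 4/5 of 1114149 = 891319.20, rounded up to 891320; 891,320 required, 891,055 in favor — not approved.
Series C: a majority of 6727092 is 3363547; 3,363,547 required, 3,363,732 in favor — approved.
Series D: 3/4 of 883201 = 662400.75, rounded up to 662401; 662,401 required, 662,551 in favor — approved.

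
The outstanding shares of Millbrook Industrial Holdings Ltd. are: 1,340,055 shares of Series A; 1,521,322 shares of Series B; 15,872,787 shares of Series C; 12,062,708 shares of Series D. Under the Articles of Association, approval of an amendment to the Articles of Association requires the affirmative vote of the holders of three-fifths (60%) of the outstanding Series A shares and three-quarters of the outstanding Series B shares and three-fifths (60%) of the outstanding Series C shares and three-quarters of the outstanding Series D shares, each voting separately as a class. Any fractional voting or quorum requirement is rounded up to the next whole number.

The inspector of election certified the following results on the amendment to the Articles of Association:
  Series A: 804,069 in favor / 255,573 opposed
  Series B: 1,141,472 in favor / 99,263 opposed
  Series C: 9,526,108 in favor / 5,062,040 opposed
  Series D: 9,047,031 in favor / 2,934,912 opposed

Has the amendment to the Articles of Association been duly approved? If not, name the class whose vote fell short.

Series A: 3/5 of 1340055 = 804033; 804,033 required, 804,069 in favor — approved.
Series B: 3/4 of 1521322 = 1140991.50, rounded up to 1140992; 1,140,992 required, 1,141,472 in favor — approved.
Series C: 3/5 of 15872787 = 9523672.20, rounded up to 9523673; 9,523,673 required, 9,526,108 in favor — approved.
Series D: 3/4 of 12062708 = 9047031; 9,047,031 required, 9,047,031 in favor — approved.

Approved — every class gave the required vote.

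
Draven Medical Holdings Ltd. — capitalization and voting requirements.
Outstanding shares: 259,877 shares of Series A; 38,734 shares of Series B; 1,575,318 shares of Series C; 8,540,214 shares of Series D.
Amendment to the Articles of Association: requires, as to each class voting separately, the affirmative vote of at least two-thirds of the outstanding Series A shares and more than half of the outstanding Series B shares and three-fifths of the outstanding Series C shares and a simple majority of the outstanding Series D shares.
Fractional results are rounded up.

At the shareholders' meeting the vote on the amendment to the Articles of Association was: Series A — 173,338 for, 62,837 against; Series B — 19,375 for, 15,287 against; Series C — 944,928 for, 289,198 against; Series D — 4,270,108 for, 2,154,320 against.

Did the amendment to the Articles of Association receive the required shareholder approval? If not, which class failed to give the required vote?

Series A: 2/3 of 259877 = 173251.33, rounded up to 173252; 173,252 required, 173,338 in favor — approved.
Series B: a majority of 38734 is 19368; 19,368 required, 19,375 in favor — approved.
Series C: 3/5 of 1575318 = 945190.80, rounded up to 945191; 945,191 required, 944,928 in favor — not approved.
Series D: a majority of 8540214 is 4270108; 4,270,108 required, 4,270,108 in favor — approved.

Not approved — the Series C shares did not give the required vote.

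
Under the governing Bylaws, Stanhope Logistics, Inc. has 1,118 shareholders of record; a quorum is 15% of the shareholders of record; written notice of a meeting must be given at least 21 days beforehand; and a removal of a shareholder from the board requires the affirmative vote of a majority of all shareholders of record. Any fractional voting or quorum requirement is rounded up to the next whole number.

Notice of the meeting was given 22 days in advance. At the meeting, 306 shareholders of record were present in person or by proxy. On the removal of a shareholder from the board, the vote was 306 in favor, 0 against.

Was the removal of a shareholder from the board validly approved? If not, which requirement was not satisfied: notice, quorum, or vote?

Notice: 22 days given; 21 required. Satisfied.
Quorum: 15% of 1,118 = 167.70, rounded up to 168; 306 present. Satisfied.
Vote: requires a majority of all shareholders of record (1,118); a majority of 1118 is 560, so 560 needed; 306 in favor. Not satisfied.

Invalid — vote requirement not satisfied.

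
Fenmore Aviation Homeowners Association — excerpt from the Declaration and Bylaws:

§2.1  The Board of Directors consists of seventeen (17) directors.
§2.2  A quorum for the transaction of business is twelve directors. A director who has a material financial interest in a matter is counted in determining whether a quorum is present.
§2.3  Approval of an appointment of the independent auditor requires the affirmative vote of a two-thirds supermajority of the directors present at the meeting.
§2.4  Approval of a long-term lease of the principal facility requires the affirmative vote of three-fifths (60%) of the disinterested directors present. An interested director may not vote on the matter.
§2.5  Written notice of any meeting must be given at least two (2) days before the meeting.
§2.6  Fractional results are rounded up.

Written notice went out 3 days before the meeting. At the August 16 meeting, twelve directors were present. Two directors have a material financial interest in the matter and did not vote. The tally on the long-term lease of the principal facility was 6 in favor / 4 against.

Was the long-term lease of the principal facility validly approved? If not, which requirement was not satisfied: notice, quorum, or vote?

Notice: 3 days given; 2 required (3 ≥ 2). Satisfied.
Quorum: 12 present (interested directors count toward quorum); quorum is 12. Satisfied.
Vote: the long-term lease of the principal facility requires three-fifths of the disinterested directors present (12 − 2 = 10). 3/5 of 10 = 6, so 6 affirmative votes are needed; 6 voted in favor. Satisfied.

Valid — all requirements satisfied.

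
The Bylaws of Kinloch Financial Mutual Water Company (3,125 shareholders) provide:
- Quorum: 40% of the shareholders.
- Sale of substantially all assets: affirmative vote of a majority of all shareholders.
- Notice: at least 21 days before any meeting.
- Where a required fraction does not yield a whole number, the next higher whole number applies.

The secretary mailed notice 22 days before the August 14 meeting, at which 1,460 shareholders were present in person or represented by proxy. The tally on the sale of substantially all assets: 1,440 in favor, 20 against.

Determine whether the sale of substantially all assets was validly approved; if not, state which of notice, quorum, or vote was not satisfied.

Notice: 22 days given; 21 required. Satisfied.
Quorum: 40% of 3,125 = 1,250; 1,460 present. Satisfied.
Vote: requires a majority of all shareholders (3,125); a majority of 3125 is 1563, so 1,563 needed; 1,440 in favor. Not satisfied.

Invalid — vote requirement not satisfied.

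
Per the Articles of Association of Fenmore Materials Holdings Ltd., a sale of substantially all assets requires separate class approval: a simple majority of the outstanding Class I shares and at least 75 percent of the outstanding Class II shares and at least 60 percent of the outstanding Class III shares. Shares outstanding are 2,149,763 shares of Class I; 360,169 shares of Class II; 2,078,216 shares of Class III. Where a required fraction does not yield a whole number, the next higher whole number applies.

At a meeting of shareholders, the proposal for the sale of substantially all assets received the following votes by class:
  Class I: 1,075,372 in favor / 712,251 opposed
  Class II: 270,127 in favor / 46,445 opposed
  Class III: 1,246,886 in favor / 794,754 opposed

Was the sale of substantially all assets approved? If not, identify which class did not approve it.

Not approved — the Class III shares did not give the required vote.

Class I: a majority of 2149763 is 1074882; 1,074,882 required, 1,075,372 in favor — approved.
Class II: 3/4 of 360169 = 270126.75, rounded up to 270127; 270,127 required, 270,127 in favor — approved.
Class III: 3/5 of 2078216 = 1246929.60, rounded up to 1246930; 1,246,930 required, 1,246,886 in favor — not approved.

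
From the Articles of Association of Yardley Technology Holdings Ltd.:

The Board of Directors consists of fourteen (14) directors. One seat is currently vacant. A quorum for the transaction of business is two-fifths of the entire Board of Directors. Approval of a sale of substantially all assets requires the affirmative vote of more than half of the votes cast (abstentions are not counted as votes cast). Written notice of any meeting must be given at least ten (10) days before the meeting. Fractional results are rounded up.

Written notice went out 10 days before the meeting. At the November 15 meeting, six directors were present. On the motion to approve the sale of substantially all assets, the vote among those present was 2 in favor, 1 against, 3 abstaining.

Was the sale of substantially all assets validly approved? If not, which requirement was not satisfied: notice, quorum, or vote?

Valid — all requirements satisfied.

Notice: 10 days given; 10 required (10 ≥ 10). Satisfied.
Quorum: 6 present; quorum is 6. Satisfied.
Vote: the sale of substantially all assets requires a majority of the votes cast (6 present − 3 abstaining = 3). A majority of 3 is 2, so 2 affirmative votes are needed; 2 voted in favor. Satisfied.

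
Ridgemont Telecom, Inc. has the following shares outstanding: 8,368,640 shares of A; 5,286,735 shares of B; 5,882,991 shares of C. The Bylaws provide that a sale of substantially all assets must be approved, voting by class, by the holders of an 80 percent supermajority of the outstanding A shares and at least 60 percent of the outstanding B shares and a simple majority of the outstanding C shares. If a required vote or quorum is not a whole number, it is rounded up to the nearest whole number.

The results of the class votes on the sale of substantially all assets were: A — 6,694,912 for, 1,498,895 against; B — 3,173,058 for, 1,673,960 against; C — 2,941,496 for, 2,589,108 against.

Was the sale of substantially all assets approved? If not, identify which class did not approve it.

Approved — every class gave the required vote.

A: 4/5 of 8368640 = 6694912; 6,694,912 required, 6,694,912 in favor — approved.
B: 3/5 of 5286735 = 3172041; 3,172,041 required, 3,173,058 in favor — approved.
C: a majority of 5882991 is 2941496; 2,941,496 required, 2,941,496 in favor — approved.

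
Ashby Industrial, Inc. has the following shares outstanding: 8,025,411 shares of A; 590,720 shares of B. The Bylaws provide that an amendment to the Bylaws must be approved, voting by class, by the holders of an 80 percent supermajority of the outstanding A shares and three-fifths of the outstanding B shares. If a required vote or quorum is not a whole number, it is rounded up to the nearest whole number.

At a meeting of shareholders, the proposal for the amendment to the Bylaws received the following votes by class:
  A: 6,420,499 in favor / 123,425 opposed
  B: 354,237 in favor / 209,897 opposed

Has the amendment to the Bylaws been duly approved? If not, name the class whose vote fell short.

A: 4/5 of 8025411 = 6420328.80, rounded up to 6420329; 6,420,329 required, 6,420,499 in favor — approved.
B: 3/5 of 590720 = 354432; 354,432 required, 354,237 in favor — not approved.

Not approved — the B shares did not give the required vote.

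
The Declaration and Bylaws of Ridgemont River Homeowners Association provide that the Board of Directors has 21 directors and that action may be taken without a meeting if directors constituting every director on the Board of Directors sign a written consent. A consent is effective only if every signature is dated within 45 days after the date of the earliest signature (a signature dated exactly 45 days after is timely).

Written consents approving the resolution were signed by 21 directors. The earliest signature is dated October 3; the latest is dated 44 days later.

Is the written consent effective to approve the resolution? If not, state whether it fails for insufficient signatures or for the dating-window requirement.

Effective — both the signature and dating-window requirements are satisfied.

Signatures required: every one of 21 — unanimous means all 21, so 21 needed; 21 signed. Sufficient.
Dating window: the latest signature is 44 days after the earliest; the limit is 45 days. Within the window.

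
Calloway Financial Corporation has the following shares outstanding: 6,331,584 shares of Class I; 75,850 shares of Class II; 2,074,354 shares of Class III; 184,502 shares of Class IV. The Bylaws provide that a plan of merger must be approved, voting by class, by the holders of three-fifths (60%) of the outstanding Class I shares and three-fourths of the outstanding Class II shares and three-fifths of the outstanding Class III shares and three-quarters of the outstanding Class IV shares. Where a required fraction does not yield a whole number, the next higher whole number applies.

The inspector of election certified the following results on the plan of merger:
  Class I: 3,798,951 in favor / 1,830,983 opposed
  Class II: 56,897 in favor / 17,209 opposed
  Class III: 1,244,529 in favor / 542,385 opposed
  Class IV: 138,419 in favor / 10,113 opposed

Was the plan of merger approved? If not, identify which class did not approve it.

Not approved — the Class III shares did not give the required vote.

Class I: 3/5 of 6331584 = 3798950.40, rounded up to 3798951; 3,798,951 required, 3,798,951 in favor — approved.
Class II: 3/4 of 75850 = 56887.50, rounded up to 56888; 56,888 required, 56,897 in favor — approved.
Class III: 3/5 of 2074354 = 1244612.40, rounded up to 1244613; 1,244,613 required, 1,244,529 in favor — not approved.
Class IV: 3/4 of 184502 = 138376.50, rounded up to 138377; 138,377 required, 138,419 in favor — approved.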